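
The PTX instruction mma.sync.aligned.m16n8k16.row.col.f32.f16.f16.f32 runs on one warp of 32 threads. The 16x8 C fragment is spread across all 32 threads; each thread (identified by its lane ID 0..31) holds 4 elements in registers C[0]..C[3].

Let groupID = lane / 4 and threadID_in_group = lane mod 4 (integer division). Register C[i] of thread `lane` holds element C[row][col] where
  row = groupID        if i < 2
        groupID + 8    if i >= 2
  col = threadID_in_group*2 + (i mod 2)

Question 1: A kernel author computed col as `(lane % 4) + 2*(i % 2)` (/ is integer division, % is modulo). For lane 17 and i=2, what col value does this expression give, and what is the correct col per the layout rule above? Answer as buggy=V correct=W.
`(lane % 4) + 2*(i % 2)`[17,2]->1
L=17->gid=17>>2=4, tid=17&3=1
[2]->row 4+8=12  col 1·2+0=2
col: 1 vs 2

buggy=1 correct=2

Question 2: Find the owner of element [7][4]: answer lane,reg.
30,0

r=7⇒gr=7,Rb=0  c=4⇒th=2,odd=0
L=7*4+2=30  i=0*2+0=0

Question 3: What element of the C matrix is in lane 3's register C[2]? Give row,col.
3: gid=0,tid=3
[2] (0+8,3*2+0) = (8,6)

8,6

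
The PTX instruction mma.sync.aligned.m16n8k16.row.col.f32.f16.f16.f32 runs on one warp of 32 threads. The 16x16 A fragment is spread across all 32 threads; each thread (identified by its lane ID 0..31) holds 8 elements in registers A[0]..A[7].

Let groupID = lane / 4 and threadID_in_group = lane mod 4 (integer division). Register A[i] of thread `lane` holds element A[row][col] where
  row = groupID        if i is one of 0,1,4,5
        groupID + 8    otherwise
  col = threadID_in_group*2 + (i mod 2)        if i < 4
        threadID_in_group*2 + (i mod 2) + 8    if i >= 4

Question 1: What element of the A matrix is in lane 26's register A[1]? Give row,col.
L=26->g=26>>2=6, t=26&3=2
[1]->row 6+0=6  col 2·2+1+0=5

6,5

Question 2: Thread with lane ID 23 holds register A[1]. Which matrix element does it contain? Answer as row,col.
5,7

lane 23: grp=5 (23/4), tig=3 (23%4)
i=1: r=5+0=5, c=3*2+1+0=7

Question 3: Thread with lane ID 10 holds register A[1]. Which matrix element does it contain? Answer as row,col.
lane 10: grp=2 (10/4), tig=2 (10%4)
i=1: r=2+0=2, c=2*2+1+0=5

2,5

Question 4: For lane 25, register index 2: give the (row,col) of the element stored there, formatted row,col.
14,2

L=25→G=25>>2=6, T=25&3=1
[2]→row 6+8=14  col 1·2+0+0=2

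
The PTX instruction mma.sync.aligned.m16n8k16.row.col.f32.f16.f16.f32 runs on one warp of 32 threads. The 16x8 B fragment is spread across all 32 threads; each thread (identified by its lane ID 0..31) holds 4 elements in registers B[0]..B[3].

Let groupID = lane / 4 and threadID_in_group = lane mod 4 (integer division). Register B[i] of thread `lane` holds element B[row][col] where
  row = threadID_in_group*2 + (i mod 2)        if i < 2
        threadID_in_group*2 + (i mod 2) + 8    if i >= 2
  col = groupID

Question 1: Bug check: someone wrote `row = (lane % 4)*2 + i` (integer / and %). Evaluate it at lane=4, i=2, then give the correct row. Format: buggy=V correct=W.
buggy=2 correct=8

`(lane % 4)*2 + i`[4,2]=>2
4: grp=1,tig=0
[2] (0*2+0+8,1) = (8,1)
row: 2 vs 8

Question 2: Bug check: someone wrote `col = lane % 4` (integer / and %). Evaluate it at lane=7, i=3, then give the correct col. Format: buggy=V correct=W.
buggy=3 correct=1

`lane % 4`[7,3]->3
lane 7: gid=1 (7/4), tid=3 (7%4)
i=3: r=3*2+1+8=15, c=gid=1
col: 3 vs 1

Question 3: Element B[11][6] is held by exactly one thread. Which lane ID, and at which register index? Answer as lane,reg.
c:6=>grp=6  r:11=>rB=1,tig=1,lo=1
L=6*4+1=25  i=1*2+1=3

25,3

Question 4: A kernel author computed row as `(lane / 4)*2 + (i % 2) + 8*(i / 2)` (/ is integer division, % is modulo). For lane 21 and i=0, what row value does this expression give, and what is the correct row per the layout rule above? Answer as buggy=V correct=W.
`(lane / 4)*2 + (i % 2) + 8*(i / 2)`[21,0]=>10
21: grp=5,tig=1
[0] (1*2+0+0,5) = (2,5)
row: 10 vs 2

buggy=10 correct=2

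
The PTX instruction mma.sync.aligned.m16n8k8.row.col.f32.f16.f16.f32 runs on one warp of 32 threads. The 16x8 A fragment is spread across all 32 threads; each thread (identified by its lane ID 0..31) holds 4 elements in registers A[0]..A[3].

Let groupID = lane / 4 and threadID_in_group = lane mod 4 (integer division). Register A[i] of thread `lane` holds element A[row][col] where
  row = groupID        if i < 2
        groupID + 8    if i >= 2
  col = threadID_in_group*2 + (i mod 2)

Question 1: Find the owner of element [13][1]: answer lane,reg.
20,3

r=13->g=5,rb=1  c=1->t=0,b0=1
L=5*4+0=20  i=1*2+1=3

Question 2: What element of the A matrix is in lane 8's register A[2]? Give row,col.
lane 8->8/4=2, 8 mod 4=0
i=2  r:2+8->10  c:2·0+0->0

10,0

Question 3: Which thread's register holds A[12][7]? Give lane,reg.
19,3

r:12=>grp=4,rB=1  c:7=>tig=3,lo=1
L=4*4+3=19  i=1*2+1=3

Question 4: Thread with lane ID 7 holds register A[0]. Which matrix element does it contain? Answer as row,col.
1,6

lane 7: g=1 (7/4), t=3 (7%4)
i=0: r=1+0=1, c=3*2+0=6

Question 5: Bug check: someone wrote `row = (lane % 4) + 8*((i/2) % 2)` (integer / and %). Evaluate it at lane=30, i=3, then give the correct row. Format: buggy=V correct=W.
buggy=10 correct=15

`(lane % 4) + 8*((i/2) % 2)`[30,3]->10
L=30->g=30>>2=7, t=30&3=2
[3]->row 7+8=15  col 2·2+1=5
row: 10 vs 15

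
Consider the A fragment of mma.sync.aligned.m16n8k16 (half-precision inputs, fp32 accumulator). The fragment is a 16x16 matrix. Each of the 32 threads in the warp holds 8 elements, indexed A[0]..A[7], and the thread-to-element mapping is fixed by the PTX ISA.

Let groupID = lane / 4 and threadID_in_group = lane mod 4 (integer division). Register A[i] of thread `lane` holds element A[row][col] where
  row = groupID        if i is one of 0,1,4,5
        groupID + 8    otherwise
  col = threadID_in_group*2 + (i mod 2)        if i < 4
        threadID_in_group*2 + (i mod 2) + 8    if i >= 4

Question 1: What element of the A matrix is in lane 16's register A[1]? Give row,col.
lane 16⇒16/4=4, 16 mod 4=0
i=1  r:4+0⇒4  c:2·0+1+0⇒1

4,1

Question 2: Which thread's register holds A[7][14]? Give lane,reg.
r=7→G=7,rhi=0  c=14→chi=1,T=3,p=0
L=7*4+3=31  i=1*4+0*2+0=4

31,4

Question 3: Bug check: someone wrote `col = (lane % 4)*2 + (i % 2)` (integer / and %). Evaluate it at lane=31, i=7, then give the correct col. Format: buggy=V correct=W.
buggy=7 correct=15

`(lane % 4)*2 + (i % 2)`[31,7]=>7
lane 31=>31/4=7, 31 mod 4=3
i=7  r:7+8=>15  c:2·3+1+8=>15
col: 7 vs 15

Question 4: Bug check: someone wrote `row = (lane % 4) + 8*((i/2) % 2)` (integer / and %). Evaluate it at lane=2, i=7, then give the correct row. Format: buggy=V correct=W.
`(lane % 4) + 8*((i/2) % 2)`[2,7]->10
L=2->gid=2>>2=0, tid=2&3=2
[7]->row 0+8=8  col 2·2+1+8=13
row: 10 vs 8

buggy=10 correct=8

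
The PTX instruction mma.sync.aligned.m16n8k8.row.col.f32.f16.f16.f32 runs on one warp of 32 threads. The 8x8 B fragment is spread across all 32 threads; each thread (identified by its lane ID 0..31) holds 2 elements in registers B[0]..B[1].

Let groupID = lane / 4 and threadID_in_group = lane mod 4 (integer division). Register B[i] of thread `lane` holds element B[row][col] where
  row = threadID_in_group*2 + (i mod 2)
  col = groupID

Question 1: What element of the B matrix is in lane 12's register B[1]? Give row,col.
1,3

lane 12→12/4=3, 12 mod 4=0
i=1  r:2·0+1→1  c:3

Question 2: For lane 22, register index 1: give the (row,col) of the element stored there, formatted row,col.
lane 22→22/4=5, 22 mod 4=2
i=1  r:2·2+1→5  c:5

5,5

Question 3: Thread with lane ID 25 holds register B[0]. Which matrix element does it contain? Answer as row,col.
lane 25=>25/4=6, 25 mod 4=1
i=0  r:2·1+0=>2  c:6

2,6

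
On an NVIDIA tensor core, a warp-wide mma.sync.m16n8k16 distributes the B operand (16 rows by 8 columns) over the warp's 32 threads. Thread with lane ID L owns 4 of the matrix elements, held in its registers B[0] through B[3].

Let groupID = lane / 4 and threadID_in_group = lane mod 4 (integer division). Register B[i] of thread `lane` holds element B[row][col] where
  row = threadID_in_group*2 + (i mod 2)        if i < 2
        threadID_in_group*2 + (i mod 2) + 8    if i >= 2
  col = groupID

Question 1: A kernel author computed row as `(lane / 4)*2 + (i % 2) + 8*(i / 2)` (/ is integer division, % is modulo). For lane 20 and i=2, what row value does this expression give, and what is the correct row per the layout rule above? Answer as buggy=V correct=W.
`(lane / 4)*2 + (i % 2) + 8*(i / 2)`[20,2]→18
lane 20→20/4=5, 20 mod 4=0
i=2  r:2·0+0+8→8  c:5
row: 18 vs 8

buggy=18 correct=8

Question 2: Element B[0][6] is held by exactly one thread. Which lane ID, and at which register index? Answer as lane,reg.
c:6=>grp=6  r:0=>rB=0,tig=0,lo=0
L=6*4+0=24  i=0*2+0=0

24,0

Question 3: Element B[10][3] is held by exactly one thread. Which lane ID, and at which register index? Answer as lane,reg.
13,2

c=3→G=3  r=10→rhi=1,T=1,p=0
L=3*4+1=13  i=1*2+0=2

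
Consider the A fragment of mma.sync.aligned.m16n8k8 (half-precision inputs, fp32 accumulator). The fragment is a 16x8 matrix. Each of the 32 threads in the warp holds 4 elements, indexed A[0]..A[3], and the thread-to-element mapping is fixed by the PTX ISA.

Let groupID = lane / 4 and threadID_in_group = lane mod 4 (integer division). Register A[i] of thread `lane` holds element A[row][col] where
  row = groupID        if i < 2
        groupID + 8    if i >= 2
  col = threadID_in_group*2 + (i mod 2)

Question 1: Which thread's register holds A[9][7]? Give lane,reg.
r=9->g=1,rb=1  c=7->t=3,b0=1
L=1*4+3=7  i=1*2+1=3

7,3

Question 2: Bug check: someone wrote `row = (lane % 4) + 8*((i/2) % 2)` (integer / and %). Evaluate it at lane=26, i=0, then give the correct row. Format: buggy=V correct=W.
buggy=2 correct=6

`(lane % 4) + 8*((i/2) % 2)`[26,0]=>2
lane 26=>26/4=6, 26 mod 4=2
i=0  r:6+0=>6  c:2·2+0=>4
row: 2 vs 6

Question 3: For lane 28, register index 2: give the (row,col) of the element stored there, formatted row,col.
15,0

lane 28⇒28/4=7, 28 mod 4=0
i=2  r:7+8⇒15  c:2·0+0⇒0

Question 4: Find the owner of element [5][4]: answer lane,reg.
22,0

r:5=>grp=5,rB=0  c:4=>tig=2,lo=0
L=5*4+2=22  i=0*2+0=0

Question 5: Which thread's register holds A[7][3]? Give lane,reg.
29,1

r: 7->gid=7,r8=0  c: 3->tid=1,i&1=1
L=7*4+1=29  i=0*2+1=1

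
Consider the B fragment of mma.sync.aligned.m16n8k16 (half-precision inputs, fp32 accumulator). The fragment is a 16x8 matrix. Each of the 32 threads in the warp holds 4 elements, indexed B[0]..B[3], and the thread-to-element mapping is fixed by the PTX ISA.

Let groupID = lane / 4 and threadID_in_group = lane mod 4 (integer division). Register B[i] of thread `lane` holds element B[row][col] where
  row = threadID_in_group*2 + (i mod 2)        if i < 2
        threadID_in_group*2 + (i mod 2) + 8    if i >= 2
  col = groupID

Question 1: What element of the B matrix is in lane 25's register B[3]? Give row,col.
25: G=6,T=1
[3] (1*2+1+8,6) = (11,6)

11,6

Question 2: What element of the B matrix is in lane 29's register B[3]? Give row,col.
11,7

29: grp=7,tig=1
[3] (1*2+1+8,7) = (11,7)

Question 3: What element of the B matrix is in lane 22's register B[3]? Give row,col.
lane 22: gr=5 (22/4), th=2 (22%4)
i=3: r=2*2+1+8=13, c=gr=5

13,5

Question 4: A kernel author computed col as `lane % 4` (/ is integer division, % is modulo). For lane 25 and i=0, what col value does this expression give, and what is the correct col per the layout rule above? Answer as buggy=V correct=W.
buggy=1 correct=6

`lane % 4`[25,0]->1
L=25->gid=25>>2=6, tid=25&3=1
[0]->row 1·2+0+0=2  col gid=6
col: 1 vs 6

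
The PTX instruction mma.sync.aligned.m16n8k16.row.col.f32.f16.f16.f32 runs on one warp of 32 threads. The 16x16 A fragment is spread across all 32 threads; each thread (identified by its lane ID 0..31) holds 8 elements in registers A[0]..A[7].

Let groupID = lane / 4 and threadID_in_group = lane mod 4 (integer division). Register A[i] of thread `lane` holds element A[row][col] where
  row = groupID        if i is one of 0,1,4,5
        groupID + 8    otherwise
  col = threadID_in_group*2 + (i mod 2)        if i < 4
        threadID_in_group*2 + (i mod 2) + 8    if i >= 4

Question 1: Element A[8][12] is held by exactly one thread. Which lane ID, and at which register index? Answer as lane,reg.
r=8->g=0,rb=1  c=12->cb=1,t=2,b0=0
L=0*4+2=2  i=1*4+1*2+0=6

2,6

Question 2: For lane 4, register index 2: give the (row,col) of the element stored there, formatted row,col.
L=4⇒gr=4>>2=1, th=4&3=0
[2]⇒row 1+8=9  col 0·2+0+0=0

9,0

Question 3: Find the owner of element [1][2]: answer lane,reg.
r=1⇒gr=1,Rb=0  c=2⇒Cb=0,th=1,odd=0
L=1*4+1=5  i=0*4+0*2+0=0

5,0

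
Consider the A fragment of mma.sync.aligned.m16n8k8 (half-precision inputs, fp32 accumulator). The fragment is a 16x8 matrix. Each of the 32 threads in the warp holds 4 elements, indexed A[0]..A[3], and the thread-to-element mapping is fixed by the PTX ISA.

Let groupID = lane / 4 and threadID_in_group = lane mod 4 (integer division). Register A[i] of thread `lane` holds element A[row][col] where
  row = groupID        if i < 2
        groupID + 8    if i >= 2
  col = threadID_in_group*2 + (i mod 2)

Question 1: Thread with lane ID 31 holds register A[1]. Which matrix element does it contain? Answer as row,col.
31: gid=7,tid=3
[1] (7+0,3*2+1) = (7,7)

7,7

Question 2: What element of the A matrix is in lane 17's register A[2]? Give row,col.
12,2

17: g=4,t=1
[2] (4+8,1*2+0) = (12,2)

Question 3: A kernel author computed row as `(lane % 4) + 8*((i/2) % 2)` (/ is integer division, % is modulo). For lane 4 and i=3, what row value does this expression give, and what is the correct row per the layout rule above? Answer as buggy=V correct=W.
buggy=8 correct=9

`(lane % 4) + 8*((i/2) % 2)`[4,3]->8
lane 4: gid=1 (4/4), tid=0 (4%4)
i=3: r=1+8=9, c=0*2+1=1
row: 8 vs 9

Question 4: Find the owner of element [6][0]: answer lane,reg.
24,0

r=6->g=6,rb=0  c=0->t=0,b0=0
L=6*4+0=24  i=0*2+0=0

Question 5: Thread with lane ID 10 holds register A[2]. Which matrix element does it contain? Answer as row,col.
10,4

lane 10->10/4=2, 10 mod 4=2
i=2  r:2+8->10  c:2·2+0->4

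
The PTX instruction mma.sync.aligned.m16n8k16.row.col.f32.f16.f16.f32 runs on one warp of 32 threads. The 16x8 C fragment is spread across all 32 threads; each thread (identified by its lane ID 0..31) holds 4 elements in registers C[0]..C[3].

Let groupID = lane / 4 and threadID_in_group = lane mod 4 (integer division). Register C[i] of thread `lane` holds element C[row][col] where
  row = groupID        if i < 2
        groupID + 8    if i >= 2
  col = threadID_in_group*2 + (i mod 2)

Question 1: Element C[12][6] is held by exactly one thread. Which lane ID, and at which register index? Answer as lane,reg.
r=12⇒gr=4,Rb=1  c=6⇒th=3,odd=0
L=4*4+3=19  i=1*2+0=2

19,2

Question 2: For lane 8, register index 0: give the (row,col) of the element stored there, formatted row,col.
2,0

8: grp=2,tig=0
[0] (2+0,0*2+0) = (2,0)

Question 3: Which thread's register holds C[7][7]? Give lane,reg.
31,1

r=7→G=7,rhi=0  c=7→T=3,p=1
L=7*4+3=31  i=0*2+1=1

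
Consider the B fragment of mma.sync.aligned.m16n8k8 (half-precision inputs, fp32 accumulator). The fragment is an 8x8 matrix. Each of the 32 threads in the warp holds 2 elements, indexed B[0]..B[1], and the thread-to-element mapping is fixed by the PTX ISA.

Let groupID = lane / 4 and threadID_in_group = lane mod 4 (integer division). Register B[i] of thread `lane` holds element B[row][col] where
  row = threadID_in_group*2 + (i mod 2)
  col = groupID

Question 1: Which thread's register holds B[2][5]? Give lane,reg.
21,0

c=5->g=5  r=2->t=1,b0=0
L=5*4+1=21  i=0=0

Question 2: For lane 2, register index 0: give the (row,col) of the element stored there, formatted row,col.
L=2⇒gr=2>>2=0, th=2&3=2
[0]⇒row 2·2+0=4  col gr=0

4,0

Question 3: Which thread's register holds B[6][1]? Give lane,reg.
7,0

c=1⇒gr=1  r=6⇒th=3,odd=0
L=1*4+3=7  i=0=0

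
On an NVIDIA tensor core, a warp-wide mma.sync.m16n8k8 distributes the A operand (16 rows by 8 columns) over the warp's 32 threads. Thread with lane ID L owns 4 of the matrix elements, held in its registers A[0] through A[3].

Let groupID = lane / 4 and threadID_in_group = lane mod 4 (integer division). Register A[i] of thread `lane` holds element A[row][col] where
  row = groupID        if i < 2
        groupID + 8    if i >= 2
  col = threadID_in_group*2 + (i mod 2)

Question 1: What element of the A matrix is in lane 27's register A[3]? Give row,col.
14,7

lane 27→27/4=6, 27 mod 4=3
i=3  r:6+8→14  c:2·3+1→7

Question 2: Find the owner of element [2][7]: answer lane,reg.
r=2⇒gr=2,Rb=0  c=7⇒th=3,odd=1
L=2*4+3=11  i=0*2+1=1

11,1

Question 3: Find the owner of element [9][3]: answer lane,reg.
r=9→G=1,rhi=1  c=3→T=1,p=1
L=1*4+1=5  i=1*2+1=3

5,3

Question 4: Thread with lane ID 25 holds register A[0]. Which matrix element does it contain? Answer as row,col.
lane 25: grp=6 (25/4), tig=1 (25%4)
i=0: r=6+0=6, c=1*2+0=2

6,2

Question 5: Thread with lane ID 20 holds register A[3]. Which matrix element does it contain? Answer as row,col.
lane 20: gr=5 (20/4), th=0 (20%4)
i=3: r=5+8=13, c=0*2+1=1

13,1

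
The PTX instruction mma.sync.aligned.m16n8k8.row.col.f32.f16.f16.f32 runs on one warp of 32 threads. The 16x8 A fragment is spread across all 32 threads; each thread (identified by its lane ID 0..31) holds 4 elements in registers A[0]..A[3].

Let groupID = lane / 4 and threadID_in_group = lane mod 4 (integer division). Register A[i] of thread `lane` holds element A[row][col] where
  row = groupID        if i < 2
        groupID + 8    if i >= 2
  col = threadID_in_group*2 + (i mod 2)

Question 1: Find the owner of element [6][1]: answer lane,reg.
24,1

r: 6->gid=6,r8=0  c: 1->tid=0,i&1=1
L=6*4+0=24  i=0*2+1=1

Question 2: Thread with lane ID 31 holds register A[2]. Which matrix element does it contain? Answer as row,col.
15,6

31: gid=7,tid=3
[2] (7+8,3*2+0) = (15,6)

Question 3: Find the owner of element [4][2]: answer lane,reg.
r=4⇒gr=4,Rb=0  c=2⇒th=1,odd=0
L=4*4+1=17  i=0*2+0=0

17,0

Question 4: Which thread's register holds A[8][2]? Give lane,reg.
r=8→G=0,rhi=1  c=2→T=1,p=0
L=0*4+1=1  i=1*2+0=2

1,2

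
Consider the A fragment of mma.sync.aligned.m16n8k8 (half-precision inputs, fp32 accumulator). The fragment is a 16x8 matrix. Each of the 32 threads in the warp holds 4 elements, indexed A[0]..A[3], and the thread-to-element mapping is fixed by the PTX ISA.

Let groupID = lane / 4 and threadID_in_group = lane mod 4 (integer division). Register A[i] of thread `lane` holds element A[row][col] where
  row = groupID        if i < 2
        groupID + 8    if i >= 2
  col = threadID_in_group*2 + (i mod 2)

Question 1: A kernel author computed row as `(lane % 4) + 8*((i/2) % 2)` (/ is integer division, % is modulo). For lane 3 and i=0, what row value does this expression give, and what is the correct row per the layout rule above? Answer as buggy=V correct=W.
`(lane % 4) + 8*((i/2) % 2)`[3,0]->3
3: g=0,t=3
[0] (0+0,3*2+0) = (0,6)
row: 3 vs 0

buggy=3 correct=0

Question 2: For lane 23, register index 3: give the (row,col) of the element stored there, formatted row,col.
13,7

23: g=5,t=3
[3] (5+8,3*2+1) = (13,7)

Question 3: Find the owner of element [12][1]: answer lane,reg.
r=12⇒gr=4,Rb=1  c=1⇒th=0,odd=1
L=4*4+0=16  i=1*2+1=3

16,3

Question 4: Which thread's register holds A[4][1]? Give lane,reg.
r=4⇒gr=4,Rb=0  c=1⇒th=0,odd=1
L=4*4+0=16  i=0*2+1=1

16,1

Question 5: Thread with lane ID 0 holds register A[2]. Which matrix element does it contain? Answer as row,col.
8,0

L=0⇒gr=0>>2=0, th=0&3=0
[2]⇒row 0+8=8  col 0·2+0=0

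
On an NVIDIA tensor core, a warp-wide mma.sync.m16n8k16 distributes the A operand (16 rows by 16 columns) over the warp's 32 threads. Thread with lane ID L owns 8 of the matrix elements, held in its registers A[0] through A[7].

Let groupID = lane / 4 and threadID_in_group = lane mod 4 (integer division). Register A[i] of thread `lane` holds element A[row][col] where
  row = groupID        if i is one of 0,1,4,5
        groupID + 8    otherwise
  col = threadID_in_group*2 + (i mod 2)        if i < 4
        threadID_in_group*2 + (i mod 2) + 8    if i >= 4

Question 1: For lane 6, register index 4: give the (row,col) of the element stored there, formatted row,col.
1,12

lane 6->6/4=1, 6 mod 4=2
i=4  r:1+0->1  c:2·2+0+8->12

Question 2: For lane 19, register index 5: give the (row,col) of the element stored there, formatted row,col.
lane 19→19/4=4, 19 mod 4=3
i=5  r:4+0→4  c:2·3+1+8→15

4,15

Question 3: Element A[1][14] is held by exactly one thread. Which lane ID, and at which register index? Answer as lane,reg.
r:1=>grp=1,rB=0  c:14=>cB=1,tig=3,lo=0
L=1*4+3=7  i=1*4+0*2+0=4

7,4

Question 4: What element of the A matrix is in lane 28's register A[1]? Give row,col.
7,1

L=28⇒gr=28>>2=7, th=28&3=0
[1]⇒row 7+0=7  col 0·2+1+0=1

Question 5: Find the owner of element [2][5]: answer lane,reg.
r: 2->gid=2,r8=0  c: 5->c8=0,tid=2,i&1=1
L=2*4+2=10  i=0*4+0*2+1=1

10,1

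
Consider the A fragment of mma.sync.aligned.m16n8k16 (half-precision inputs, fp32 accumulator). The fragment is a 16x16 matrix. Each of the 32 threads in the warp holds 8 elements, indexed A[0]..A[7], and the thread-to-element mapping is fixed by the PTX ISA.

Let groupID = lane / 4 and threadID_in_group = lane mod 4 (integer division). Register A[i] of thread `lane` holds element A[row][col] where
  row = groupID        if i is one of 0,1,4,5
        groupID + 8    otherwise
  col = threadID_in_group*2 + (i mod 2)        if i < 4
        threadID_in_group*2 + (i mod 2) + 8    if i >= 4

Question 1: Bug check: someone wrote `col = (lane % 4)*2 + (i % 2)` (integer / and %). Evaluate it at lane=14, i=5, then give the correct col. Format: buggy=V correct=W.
`(lane % 4)*2 + (i % 2)`[14,5]->5
lane 14->14/4=3, 14 mod 4=2
i=5  r:3+0->3  c:2·2+1+8->13
col: 5 vs 13

buggy=5 correct=13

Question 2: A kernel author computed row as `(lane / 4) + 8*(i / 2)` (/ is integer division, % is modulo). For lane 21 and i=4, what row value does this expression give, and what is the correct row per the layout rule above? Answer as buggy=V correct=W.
`(lane / 4) + 8*(i / 2)`[21,4]->21
lane 21->21/4=5, 21 mod 4=1
i=4  r:5+0->5  c:2·1+0+8->10
row: 21 vs 5

buggy=21 correct=5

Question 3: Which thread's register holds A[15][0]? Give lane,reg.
28,2

r=15→G=7,rhi=1  c=0→chi=0,T=0,p=0
L=7*4+0=28  i=0*4+1*2+0=2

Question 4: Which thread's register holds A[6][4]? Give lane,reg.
26,0

r:6=>grp=6,rB=0  c:4=>cB=0,tig=2,lo=0
L=6*4+2=26  i=0*4+0*2+0=0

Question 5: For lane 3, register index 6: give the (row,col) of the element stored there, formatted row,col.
3: grp=0,tig=3
[6] (0+8,3*2+0+8) = (8,14)

8,14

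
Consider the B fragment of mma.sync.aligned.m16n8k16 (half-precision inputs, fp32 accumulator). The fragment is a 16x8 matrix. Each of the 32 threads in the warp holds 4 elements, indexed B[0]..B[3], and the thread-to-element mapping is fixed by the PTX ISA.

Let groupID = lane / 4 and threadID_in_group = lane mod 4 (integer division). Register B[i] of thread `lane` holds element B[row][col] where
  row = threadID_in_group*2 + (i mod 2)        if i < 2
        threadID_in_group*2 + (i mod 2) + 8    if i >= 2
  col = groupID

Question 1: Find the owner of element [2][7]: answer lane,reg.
c=7→G=7  r=2→rhi=0,T=1,p=0
L=7*4+1=29  i=0*2+0=0

29,0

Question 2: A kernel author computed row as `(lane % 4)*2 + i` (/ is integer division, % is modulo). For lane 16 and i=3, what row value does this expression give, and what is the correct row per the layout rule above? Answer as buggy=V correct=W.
buggy=3 correct=9

`(lane % 4)*2 + i`[16,3]⇒3
L=16⇒gr=16>>2=4, th=16&3=0
[3]⇒row 0·2+1+8=9  col gr=4
row: 3 vs 9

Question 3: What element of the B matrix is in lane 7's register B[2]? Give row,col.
14,1

L=7->g=7>>2=1, t=7&3=3
[2]->row 3·2+0+8=14  col g=1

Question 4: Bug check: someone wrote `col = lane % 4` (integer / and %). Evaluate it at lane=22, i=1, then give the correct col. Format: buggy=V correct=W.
buggy=2 correct=5

`lane % 4`[22,1]->2
lane 22: gid=5 (22/4), tid=2 (22%4)
i=1: r=2*2+1+0=5, c=gid=5
col: 2 vs 5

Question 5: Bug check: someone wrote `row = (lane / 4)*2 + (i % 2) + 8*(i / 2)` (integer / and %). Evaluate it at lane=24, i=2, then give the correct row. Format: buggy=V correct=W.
buggy=20 correct=8

`(lane / 4)*2 + (i % 2) + 8*(i / 2)`[24,2]->20
L=24->g=24>>2=6, t=24&3=0
[2]->row 0·2+0+8=8  col g=6
row: 20 vs 8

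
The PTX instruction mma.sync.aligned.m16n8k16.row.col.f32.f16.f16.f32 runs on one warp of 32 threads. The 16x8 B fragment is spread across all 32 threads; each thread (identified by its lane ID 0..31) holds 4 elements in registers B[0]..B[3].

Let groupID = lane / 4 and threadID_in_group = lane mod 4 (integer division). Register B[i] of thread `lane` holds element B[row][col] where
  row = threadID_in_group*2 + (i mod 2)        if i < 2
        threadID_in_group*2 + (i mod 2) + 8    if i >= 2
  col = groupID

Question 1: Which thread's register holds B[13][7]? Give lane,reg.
c=7->g=7  r=13->rb=1,t=2,b0=1
L=7*4+2=30  i=1*2+1=3

30,3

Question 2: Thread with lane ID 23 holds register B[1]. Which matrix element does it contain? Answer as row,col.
lane 23: g=5 (23/4), t=3 (23%4)
i=1: r=3*2+1+0=7, c=g=5

7,5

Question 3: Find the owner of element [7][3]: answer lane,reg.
c=3->g=3  r=7->rb=0,t=3,b0=1
L=3*4+3=15  i=0*2+1=1

15,1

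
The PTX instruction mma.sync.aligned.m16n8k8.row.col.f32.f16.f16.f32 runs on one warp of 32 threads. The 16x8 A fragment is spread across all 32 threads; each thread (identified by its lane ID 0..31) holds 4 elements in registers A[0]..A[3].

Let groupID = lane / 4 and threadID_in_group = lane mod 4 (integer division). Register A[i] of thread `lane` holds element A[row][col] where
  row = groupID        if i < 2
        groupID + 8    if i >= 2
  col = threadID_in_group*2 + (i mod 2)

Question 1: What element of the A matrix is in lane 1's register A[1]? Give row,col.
1: grp=0,tig=1
[1] (0+0,1*2+1) = (0,3)

0,3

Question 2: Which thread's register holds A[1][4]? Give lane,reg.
r=1->g=1,rb=0  c=4->t=2,b0=0
L=1*4+2=6  i=0*2+0=0

6,0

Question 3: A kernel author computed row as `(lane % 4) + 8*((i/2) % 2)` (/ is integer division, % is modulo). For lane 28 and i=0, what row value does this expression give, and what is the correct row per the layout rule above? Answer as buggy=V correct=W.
buggy=0 correct=7

`(lane % 4) + 8*((i/2) % 2)`[28,0]->0
lane 28: g=7 (28/4), t=0 (28%4)
i=0: r=7+0=7, c=0*2+0=0
row: 0 vs 7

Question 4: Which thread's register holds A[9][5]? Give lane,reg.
6,3

r=9→G=1,rhi=1  c=5→T=2,p=1
L=1*4+2=6  i=1*2+1=3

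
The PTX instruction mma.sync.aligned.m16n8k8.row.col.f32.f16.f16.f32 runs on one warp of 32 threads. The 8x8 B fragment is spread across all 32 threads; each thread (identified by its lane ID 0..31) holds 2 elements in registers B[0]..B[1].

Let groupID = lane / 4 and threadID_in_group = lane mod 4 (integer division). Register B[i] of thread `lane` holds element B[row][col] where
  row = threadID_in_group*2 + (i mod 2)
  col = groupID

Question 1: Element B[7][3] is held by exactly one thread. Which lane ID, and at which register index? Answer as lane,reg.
c: 3->gid=3  r: 7->tid=3,i&1=1
L=3*4+3=15  i=1=1

15,1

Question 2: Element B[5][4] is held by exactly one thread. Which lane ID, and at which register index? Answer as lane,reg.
18,1

c=4→G=4  r=5→T=2,p=1
L=4*4+2=18  i=1=1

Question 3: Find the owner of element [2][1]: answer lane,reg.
5,0

c:1=>grp=1  r:2=>tig=1,lo=0
L=1*4+1=5  i=0=0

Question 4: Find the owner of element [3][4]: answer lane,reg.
17,1

c: 4->gid=4  r: 3->tid=1,i&1=1
L=4*4+1=17  i=1=1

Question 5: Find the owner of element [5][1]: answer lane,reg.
6,1

c=1→G=1  r=5→T=2,p=1
L=1*4+2=6  i=1=1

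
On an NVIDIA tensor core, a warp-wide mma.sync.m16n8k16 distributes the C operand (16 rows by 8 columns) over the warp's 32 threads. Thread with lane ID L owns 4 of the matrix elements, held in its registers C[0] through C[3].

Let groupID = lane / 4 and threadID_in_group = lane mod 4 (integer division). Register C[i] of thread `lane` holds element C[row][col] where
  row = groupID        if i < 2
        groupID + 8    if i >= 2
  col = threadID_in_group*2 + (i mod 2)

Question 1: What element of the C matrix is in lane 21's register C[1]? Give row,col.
L=21=>grp=21>>2=5, tig=21&3=1
[1]=>row 5+0=5  col 1·2+1=3

5,3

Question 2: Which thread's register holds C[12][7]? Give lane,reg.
19,3

r:12=>grp=4,rB=1  c:7=>tig=3,lo=1
L=4*4+3=19  i=1*2+1=3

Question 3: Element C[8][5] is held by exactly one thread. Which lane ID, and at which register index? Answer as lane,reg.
r=8⇒gr=0,Rb=1  c=5⇒th=2,odd=1
L=0*4+2=2  i=1*2+1=3

2,3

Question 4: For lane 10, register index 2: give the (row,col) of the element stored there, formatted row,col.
lane 10⇒10/4=2, 10 mod 4=2
i=2  r:2+8⇒10  c:2·2+0⇒4

10,4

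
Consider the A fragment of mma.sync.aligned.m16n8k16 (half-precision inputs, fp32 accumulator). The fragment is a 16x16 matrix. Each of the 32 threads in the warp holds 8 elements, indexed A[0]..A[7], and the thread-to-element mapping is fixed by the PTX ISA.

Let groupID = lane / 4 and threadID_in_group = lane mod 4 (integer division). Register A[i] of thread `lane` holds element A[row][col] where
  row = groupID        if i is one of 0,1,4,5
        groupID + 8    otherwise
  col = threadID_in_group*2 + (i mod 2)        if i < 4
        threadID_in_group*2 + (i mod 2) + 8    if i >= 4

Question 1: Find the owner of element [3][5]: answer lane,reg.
r:3=>grp=3,rB=0  c:5=>cB=0,tig=2,lo=1
L=3*4+2=14  i=0*4+0*2+1=1

14,1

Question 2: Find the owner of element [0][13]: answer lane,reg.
2,5

r: 0->gid=0,r8=0  c: 13->c8=1,tid=2,i&1=1
L=0*4+2=2  i=1*4+0*2+1=5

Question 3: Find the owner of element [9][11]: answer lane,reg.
r=9⇒gr=1,Rb=1  c=11⇒Cb=1,th=1,odd=1
L=1*4+1=5  i=1*4+1*2+1=7

5,7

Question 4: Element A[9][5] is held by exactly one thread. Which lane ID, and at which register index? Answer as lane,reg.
r: 9->gid=1,r8=1  c: 5->c8=0,tid=2,i&1=1
L=1*4+2=6  i=0*4+1*2+1=3

6,3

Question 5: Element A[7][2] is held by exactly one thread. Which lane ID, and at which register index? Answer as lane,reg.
29,0

r: 7->gid=7,r8=0  c: 2->c8=0,tid=1,i&1=0
L=7*4+1=29  i=0*4+0*2+0=0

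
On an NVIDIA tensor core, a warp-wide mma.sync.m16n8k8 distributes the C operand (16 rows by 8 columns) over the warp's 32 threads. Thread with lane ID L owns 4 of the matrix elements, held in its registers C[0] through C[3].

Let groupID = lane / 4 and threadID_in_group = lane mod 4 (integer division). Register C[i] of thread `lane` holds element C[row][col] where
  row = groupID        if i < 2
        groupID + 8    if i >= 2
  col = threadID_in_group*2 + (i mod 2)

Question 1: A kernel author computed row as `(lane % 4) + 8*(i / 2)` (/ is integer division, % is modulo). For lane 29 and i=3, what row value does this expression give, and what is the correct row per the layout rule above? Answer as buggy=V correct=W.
`(lane % 4) + 8*(i / 2)`[29,3]=>9
lane 29: grp=7 (29/4), tig=1 (29%4)
i=3: r=7+8=15, c=1*2+1=3
row: 9 vs 15

buggy=9 correct=15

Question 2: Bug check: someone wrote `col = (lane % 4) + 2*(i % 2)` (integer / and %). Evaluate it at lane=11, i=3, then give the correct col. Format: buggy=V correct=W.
`(lane % 4) + 2*(i % 2)`[11,3]→5
lane 11→11/4=2, 11 mod 4=3
i=3  r:2+8→10  c:2·3+1→7
col: 5 vs 7

buggy=5 correct=7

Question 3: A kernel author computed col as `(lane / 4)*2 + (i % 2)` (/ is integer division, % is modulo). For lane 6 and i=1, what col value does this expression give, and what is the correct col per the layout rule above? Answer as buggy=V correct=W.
buggy=3 correct=5

`(lane / 4)*2 + (i % 2)`[6,1]->3
6: gid=1,tid=2
[1] (1+0,2*2+1) = (1,5)
col: 3 vs 5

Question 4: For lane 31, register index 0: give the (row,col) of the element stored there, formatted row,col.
7,6

L=31->gid=31>>2=7, tid=31&3=3
[0]->row 7+0=7  col 3·2+0=6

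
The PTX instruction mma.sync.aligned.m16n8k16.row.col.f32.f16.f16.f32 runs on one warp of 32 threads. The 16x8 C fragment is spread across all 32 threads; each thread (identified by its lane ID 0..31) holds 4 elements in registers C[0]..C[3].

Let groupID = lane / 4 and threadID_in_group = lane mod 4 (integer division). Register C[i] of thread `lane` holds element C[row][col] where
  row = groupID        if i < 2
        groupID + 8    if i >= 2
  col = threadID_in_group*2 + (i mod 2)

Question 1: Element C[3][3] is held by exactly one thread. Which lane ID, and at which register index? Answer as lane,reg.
r: 3->gid=3,r8=0  c: 3->tid=1,i&1=1
L=3*4+1=13  i=0*2+1=1

13,1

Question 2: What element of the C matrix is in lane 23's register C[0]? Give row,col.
5,6

23: g=5,t=3
[0] (5+0,3*2+0) = (5,6)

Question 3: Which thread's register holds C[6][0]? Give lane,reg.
r:6=>grp=6,rB=0  c:0=>tig=0,lo=0
L=6*4+0=24  i=0*2+0=0

24,0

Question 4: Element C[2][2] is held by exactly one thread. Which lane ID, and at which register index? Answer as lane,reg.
9,0

r=2⇒gr=2,Rb=0  c=2⇒th=1,odd=0
L=2*4+1=9  i=0*2+0=0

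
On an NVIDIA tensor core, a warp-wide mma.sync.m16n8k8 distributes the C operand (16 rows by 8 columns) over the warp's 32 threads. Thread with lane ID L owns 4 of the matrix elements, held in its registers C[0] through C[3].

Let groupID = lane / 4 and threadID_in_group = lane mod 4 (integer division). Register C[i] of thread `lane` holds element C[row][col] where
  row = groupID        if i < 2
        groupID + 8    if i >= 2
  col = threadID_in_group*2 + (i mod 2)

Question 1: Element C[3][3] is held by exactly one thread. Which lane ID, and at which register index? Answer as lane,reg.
r:3=>grp=3,rB=0  c:3=>tig=1,lo=1
L=3*4+1=13  i=0*2+1=1

13,1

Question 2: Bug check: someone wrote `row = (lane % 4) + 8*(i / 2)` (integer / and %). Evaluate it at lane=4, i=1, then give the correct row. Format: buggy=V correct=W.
`(lane % 4) + 8*(i / 2)`[4,1]=>0
lane 4: grp=1 (4/4), tig=0 (4%4)
i=1: r=1+0=1, c=0*2+1=1
row: 0 vs 1

buggy=0 correct=1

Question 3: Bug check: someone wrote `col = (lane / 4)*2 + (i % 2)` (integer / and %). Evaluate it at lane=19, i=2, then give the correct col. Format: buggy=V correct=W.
`(lane / 4)*2 + (i % 2)`[19,2]→8
L=19→G=19>>2=4, T=19&3=3
[2]→row 4+8=12  col 3·2+0=6
col: 8 vs 6

buggy=8 correct=6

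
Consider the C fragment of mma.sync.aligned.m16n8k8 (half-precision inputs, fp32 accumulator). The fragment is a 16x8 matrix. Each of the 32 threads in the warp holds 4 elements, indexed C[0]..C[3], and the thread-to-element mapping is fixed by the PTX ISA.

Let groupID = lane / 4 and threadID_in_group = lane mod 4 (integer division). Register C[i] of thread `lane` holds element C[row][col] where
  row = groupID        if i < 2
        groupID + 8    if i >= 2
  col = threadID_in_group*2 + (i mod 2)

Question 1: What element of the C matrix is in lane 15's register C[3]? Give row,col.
lane 15⇒15/4=3, 15 mod 4=3
i=3  r:3+8⇒11  c:2·3+1⇒7

11,7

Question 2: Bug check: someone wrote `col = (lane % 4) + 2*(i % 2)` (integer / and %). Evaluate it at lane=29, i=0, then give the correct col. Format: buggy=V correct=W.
`(lane % 4) + 2*(i % 2)`[29,0]⇒1
29: gr=7,th=1
[0] (7+0,1*2+0) = (7,2)
col: 1 vs 2

buggy=1 correct=2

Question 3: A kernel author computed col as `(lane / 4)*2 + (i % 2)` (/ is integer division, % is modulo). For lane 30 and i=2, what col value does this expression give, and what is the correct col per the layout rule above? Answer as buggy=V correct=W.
`(lane / 4)*2 + (i % 2)`[30,2]⇒14
lane 30: gr=7 (30/4), th=2 (30%4)
i=2: r=7+8=15, c=2*2+0=4
col: 14 vs 4

buggy=14 correct=4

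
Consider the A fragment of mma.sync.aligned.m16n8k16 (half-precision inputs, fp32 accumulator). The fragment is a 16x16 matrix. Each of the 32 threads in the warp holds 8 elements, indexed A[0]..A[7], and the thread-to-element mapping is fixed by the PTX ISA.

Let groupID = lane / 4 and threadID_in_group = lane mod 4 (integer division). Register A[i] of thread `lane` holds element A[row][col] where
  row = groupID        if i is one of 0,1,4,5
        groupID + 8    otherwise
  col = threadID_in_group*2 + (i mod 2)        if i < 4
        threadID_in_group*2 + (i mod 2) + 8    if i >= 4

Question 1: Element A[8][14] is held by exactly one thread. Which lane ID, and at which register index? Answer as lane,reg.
3,6

r=8→G=0,rhi=1  c=14→chi=1,T=3,p=0
L=0*4+3=3  i=1*4+1*2+0=6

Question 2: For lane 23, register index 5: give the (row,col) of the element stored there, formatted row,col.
5,15

23: gr=5,th=3
[5] (5+0,3*2+1+8) = (5,15)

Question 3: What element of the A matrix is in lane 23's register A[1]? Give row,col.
5,7

23: grp=5,tig=3
[1] (5+0,3*2+1+0) = (5,7)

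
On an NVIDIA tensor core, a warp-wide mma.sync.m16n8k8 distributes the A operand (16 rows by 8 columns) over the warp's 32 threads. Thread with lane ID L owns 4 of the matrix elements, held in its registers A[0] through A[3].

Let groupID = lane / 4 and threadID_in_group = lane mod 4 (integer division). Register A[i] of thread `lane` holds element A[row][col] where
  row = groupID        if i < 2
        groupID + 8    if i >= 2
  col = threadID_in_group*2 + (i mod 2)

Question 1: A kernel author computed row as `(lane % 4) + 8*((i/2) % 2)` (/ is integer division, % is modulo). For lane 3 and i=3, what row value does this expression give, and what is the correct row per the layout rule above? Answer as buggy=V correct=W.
`(lane % 4) + 8*((i/2) % 2)`[3,3]->11
lane 3: gid=0 (3/4), tid=3 (3%4)
i=3: r=0+8=8, c=3*2+1=7
row: 11 vs 8

buggy=11 correct=8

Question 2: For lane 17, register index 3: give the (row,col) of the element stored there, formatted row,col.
12,3

L=17⇒gr=17>>2=4, th=17&3=1
[3]⇒row 4+8=12  col 1·2+1=3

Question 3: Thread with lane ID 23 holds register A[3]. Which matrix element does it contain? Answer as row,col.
13,7

lane 23⇒23/4=5, 23 mod 4=3
i=3  r:5+8⇒13  c:2·3+1⇒7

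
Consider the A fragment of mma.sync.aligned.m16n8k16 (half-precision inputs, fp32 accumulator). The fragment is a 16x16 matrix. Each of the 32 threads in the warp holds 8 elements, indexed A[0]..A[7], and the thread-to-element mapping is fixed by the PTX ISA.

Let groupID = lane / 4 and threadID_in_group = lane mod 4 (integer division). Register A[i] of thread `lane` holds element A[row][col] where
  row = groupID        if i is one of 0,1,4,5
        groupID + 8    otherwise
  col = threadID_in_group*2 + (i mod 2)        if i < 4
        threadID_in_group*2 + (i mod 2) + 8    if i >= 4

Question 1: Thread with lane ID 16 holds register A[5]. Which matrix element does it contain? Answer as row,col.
4,9

16: gr=4,th=0
[5] (4+0,0*2+1+8) = (4,9)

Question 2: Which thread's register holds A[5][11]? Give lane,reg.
r:5=>grp=5,rB=0  c:11=>cB=1,tig=1,lo=1
L=5*4+1=21  i=1*4+0*2+1=5

21,5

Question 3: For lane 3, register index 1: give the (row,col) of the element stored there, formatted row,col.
0,7

lane 3: G=0 (3/4), T=3 (3%4)
i=1: r=0+0=0, c=3*2+1+0=7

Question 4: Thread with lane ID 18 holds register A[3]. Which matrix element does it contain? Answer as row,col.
L=18=>grp=18>>2=4, tig=18&3=2
[3]=>row 4+8=12  col 2·2+1+0=5

12,5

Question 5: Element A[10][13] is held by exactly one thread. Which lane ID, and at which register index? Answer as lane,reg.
r:10=>grp=2,rB=1  c:13=>cB=1,tig=2,lo=1
L=2*4+2=10  i=1*4+1*2+1=7

10,7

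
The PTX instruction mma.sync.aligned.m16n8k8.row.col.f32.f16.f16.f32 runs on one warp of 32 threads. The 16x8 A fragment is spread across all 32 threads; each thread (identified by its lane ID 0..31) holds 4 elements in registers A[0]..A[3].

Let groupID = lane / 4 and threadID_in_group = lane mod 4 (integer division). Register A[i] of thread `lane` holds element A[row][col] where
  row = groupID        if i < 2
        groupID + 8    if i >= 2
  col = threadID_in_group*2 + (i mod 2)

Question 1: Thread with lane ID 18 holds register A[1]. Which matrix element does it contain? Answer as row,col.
4,5

lane 18⇒18/4=4, 18 mod 4=2
i=1  r:4+0⇒4  c:2·2+1⇒5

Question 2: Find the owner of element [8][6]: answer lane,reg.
3,2

r=8->g=0,rb=1  c=6->t=3,b0=0
L=0*4+3=3  i=1*2+0=2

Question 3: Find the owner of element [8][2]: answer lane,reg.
r:8=>grp=0,rB=1  c:2=>tig=1,lo=0
L=0*4+1=1  i=1*2+0=2

1,2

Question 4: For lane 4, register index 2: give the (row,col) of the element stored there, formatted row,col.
lane 4->4/4=1, 4 mod 4=0
i=2  r:1+8->9  c:2·0+0->0

9,0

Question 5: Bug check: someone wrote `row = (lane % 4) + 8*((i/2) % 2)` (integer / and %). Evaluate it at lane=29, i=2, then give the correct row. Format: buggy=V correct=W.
buggy=9 correct=15

`(lane % 4) + 8*((i/2) % 2)`[29,2]⇒9
lane 29: gr=7 (29/4), th=1 (29%4)
i=2: r=7+8=15, c=1*2+0=2
row: 9 vs 15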